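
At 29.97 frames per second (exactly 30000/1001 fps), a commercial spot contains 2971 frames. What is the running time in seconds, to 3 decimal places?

99.132 seconds

Running time = 2971 × 1001/30000 = 2973971/30000 s ≈ 99.132 s.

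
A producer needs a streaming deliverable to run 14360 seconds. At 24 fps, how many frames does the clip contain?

Frames = 14360 × 24 = 344640.

344640 frames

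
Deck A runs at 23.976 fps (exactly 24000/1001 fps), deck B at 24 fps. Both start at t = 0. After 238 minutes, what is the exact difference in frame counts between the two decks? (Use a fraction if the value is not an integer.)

48960/143 frames

238 min = 14280 s.
A emits 24000/1001 × 14280 = 48960000/143 frames; B emits 24 × 14280 = 342720.
Difference = 48960/143 frames (≈ 342.3776); B is ahead of A.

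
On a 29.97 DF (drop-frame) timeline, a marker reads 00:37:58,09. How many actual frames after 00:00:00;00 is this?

68281

As if non-drop at 30 labels/s: (0 × 3600 + 37 × 60 + 58) × 30 + 9 = 68349.
Minute boundaries passed: 37; those not divisible by 10: 37 − 3 = 34; dropped labels = 2 × 34 = 68.
Actual frame index = 68349 − 68 = 68281.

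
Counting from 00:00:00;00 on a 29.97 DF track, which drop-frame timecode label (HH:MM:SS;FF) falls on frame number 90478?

Each 10-minute DF block holds 10 × 60 × 30 − 9 × 2 = 17982 frames. 90478 ÷ 17982 → 5 full blocks, remainder 568.
Within the partial block the first minute is 1800 frames and each further minute 1798, so 0 further minute boundaries passed. Total skipped labels = 18 × 5 + 2 × 0 = 90.
Non-drop label index = 90478 + 90 = 90568; at 30 labels/s that is 00:50:18:28, i.e. DF 00:50:18;28.

00:50:18;28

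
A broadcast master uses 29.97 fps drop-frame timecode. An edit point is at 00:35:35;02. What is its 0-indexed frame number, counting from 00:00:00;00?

63988

Complete 10-minute blocks: 3, each 17982 frames → 53946.
Remaining 5 whole minutes in the current block: 1800 + 4 × 1798 = 8992 frames.
Within the current minute: 35 × 30 + 2 − 2 = 1050 (labels ;00/;01 skipped at this minute). Total = 53946 + 8992 + 1050 = 63988.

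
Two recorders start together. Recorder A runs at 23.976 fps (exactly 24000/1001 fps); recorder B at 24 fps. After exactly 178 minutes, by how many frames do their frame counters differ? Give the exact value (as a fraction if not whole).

178 min = 10680 s.
A emits 24000/1001 × 10680 = 256320000/1001 frames; B emits 24 × 10680 = 256320.
Difference = 256320/1001 frames (≈ 256.0639); B is ahead of A.

256320/1001 frames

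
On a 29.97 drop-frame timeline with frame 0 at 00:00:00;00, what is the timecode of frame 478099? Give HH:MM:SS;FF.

Each 10-minute DF block holds 10 × 60 × 30 − 9 × 2 = 17982 frames. 478099 ÷ 17982 → 26 full blocks, remainder 10567.
Within the partial block the first minute is 1800 frames and each further minute 1798, so 5 further minute boundaries passed. Total skipped labels = 18 × 26 + 2 × 5 = 478.
Non-drop label index = 478099 + 478 = 478577; at 30 labels/s that is 04:25:52:17, i.e. DF 04:25:52;17.

04:25:52;17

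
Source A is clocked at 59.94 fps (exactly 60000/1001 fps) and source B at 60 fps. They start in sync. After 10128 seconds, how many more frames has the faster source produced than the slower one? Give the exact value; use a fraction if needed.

A emits 60000/1001 × 10128 = 607680000/1001 frames; B emits 60 × 10128 = 607680.
Difference = 607680/1001 frames (≈ 607.0729); B is ahead of A.

607680/1001 frames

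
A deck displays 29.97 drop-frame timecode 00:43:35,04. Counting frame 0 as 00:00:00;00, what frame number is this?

Complete 10-minute blocks: 4, each 17982 frames → 71928.
Remaining 3 whole minutes in the current block: 1800 + 2 × 1798 = 5396 frames.
Within the current minute: 35 × 30 + 4 − 2 = 1052 (labels ;00/;01 skipped at this minute). Total = 71928 + 5396 + 1052 = 78376.

78376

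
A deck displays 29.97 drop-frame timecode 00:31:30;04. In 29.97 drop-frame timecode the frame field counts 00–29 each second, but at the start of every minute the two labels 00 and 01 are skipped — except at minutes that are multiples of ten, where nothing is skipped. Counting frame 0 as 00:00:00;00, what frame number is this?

56648

Complete 10-minute blocks: 3, each 17982 frames → 53946.
Remaining 1 whole minute in the current block: 1800 + 0 × 1798 = 1800 frames.
Within the current minute: 30 × 30 + 4 − 2 = 902 (labels ;00/;01 skipped at this minute). Total = 53946 + 1800 + 902 = 56648.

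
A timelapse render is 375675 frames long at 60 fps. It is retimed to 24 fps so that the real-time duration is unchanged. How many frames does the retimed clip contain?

150270 frames

Target frames = source frames × (target rate / source rate) = 375675 × (24)/(60) = 375675 × 2/5 = 150270.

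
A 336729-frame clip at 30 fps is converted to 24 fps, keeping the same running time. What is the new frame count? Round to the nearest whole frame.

269383 frames

Frames at target rate = 336729 × (24) / (30) = 1346916/5 ≈ 269383.200.
Nearest whole frame: 269383.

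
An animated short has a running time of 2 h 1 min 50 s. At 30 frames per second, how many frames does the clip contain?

219300 frames

2 h 1 min 50 s = 7310 s.
Frames = 7310 × 30 = 219300.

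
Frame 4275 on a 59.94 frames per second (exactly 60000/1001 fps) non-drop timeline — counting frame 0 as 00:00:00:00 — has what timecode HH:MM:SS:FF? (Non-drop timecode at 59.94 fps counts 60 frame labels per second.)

00:01:11:15

4275 ÷ 60 = 71 full seconds, remainder 15 frames.
71 s = 0 h 1 min 11 s.
Timecode: 00:01:11:15.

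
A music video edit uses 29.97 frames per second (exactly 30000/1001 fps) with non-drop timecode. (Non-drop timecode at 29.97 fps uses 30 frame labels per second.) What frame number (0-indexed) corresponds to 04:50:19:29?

Total seconds to the label: (4 × 3600 + 50 × 60 + 19) = 17419.
Frame index = 17419 × 30 + 29 = 522599.

frame 522599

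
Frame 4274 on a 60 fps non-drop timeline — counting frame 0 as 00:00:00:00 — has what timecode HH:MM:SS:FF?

4274 ÷ 60 = 71 full seconds, remainder 14 frames.
71 s = 0 h 1 min 11 s.
Timecode: 00:01:11:14.

00:01:11:14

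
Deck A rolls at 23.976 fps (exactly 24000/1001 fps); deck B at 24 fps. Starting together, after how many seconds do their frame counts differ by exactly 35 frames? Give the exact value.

The gap grows by |24 − 24000/1001| = 24/1001 frames per second.
Time for a 35-frame gap: 35 ÷ (24/1001) = 35035/24 s.

35035/24 seconds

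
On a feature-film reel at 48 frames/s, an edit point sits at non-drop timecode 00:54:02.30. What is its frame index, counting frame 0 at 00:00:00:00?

155646

Total seconds to the label: (0 × 3600 + 54 × 60 + 2) = 3242.
Frame index = 3242 × 48 + 30 = 155646.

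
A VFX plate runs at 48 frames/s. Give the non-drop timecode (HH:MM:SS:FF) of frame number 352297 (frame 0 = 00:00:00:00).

02:02:19:25

352297 ÷ 48 = 7339 full seconds, remainder 25 frames.
7339 s = 2 h 2 min 19 s.
Timecode: 02:02:19:25.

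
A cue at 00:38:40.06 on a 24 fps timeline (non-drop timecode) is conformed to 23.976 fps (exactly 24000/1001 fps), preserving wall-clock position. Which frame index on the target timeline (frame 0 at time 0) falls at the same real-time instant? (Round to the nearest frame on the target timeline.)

frame 55630

Source frame index: (0×3600 + 38×60 + 40) × 24 + 6 = 55686.
Real time: 55686 / (24) = 9281/4 s.
Target frame: (9281/4) × (24000/1001) = 55686000/1001 ≈ 55630.370 → 55630.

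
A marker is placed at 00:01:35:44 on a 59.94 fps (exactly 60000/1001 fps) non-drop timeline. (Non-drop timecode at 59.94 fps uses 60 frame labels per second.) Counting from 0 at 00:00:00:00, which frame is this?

Total seconds to the label: (0 × 3600 + 1 × 60 + 35) = 95.
Frame index = 95 × 60 + 44 = 5744.

frame 5744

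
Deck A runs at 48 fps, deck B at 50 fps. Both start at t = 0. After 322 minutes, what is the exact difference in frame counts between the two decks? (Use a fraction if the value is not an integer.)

322 min = 19320 s.
A emits 48 × 19320 = 927360 frames; B emits 50 × 19320 = 966000.
Difference = 38640 frames; B is ahead of A.

38640 frames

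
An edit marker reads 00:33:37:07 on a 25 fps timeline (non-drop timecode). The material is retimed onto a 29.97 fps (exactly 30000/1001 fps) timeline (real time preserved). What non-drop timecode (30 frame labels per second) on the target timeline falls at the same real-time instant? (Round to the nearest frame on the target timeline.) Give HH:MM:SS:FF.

00:33:35:08

Source frame index: (0×3600 + 33×60 + 37) × 25 + 7 = 50432.
Real time: 50432 / (25) = 50432/25 s.
Target frame: (50432/25) × (30000/1001) = 60518400/1001 ≈ 60457.942 → 60458.
At 30 labels/s: frame 60458 → 00:33:35:08.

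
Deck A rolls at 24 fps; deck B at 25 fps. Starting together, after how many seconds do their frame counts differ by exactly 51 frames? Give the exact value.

51 seconds

The gap grows by |25 − 24| = 1 frame per second.
Time for a 51-frame gap: 51 ÷ (1) = 51 s.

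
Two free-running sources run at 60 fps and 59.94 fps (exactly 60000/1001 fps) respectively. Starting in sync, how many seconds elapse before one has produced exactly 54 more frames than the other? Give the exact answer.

The gap grows by |60000/1001 − 60| = 60/1001 frames per second.
Time for a 54-frame gap: 54 ÷ (60/1001) = 900.9 s.

900.9 seconds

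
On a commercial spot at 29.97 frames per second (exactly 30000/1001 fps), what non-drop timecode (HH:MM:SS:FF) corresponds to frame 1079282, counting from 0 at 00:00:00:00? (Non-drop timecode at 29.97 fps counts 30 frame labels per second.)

1079282 ÷ 30 = 35976 full seconds, remainder 2 frames.
35976 s = 9 h 59 min 36 s.
Timecode: 09:59:36:02.

09:59:36:02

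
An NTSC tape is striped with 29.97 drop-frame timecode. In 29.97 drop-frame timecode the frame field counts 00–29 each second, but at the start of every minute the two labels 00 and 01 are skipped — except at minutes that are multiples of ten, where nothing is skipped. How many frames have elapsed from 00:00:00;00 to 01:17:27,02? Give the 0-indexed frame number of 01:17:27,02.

As if non-drop at 30 labels/s: (1 × 3600 + 17 × 60 + 27) × 30 + 2 = 139412.
Minute boundaries passed: 77; those not divisible by 10: 77 − 7 = 70; dropped labels = 2 × 70 = 140.
Actual frame index = 139412 − 140 = 139272.

139272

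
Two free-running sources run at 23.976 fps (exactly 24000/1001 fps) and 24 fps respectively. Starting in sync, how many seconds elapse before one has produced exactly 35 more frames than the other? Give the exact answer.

The gap grows by |24 − 24000/1001| = 24/1001 frames per second.
Time for a 35-frame gap: 35 ÷ (24/1001) = 35035/24 s.

35035/24 seconds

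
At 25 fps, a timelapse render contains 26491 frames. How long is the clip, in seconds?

1059.64 seconds

Running time = 26491 / (25) = 1059.64 s.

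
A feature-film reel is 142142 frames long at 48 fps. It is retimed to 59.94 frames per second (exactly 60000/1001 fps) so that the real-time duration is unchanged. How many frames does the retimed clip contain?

Target frames = source frames × (target rate / source rate) = 142142 × (60000/1001)/(48) = 142142 × 1250/1001 = 177500.

177500 frames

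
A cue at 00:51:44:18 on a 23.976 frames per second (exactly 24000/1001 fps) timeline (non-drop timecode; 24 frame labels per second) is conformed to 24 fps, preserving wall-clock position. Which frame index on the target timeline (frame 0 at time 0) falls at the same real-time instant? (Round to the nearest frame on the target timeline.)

frame 74589

Source frame index: (0×3600 + 51×60 + 44) × 24 + 18 = 74514.
Real time: 74514 / (24000/1001) = 12431419/4000 s.
Target frame: (12431419/4000) × (24) = 37294257/500 ≈ 74588.514 → 74589.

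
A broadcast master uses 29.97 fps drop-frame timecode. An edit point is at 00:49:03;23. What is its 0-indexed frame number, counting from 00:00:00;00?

Complete 10-minute blocks: 4, each 17982 frames → 71928.
Remaining 9 whole minutes in the current block: 1800 + 8 × 1798 = 16184 frames.
Within the current minute: 3 × 30 + 23 − 2 = 111 (labels ;00/;01 skipped at this minute). Total = 71928 + 16184 + 111 = 88223.

88223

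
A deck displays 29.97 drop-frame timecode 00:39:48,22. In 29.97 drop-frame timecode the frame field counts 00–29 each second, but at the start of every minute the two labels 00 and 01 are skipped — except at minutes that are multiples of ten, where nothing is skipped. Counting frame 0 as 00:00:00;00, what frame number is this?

As if non-drop at 30 labels/s: (0 × 3600 + 39 × 60 + 48) × 30 + 22 = 71662.
Minute boundaries passed: 39; those not divisible by 10: 39 − 3 = 36; dropped labels = 2 × 36 = 72.
Actual frame index = 71662 − 72 = 71590.

71590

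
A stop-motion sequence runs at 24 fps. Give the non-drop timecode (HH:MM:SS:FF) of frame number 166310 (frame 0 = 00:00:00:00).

01:55:29:14

166310 ÷ 24 = 6929 full seconds, remainder 14 frames.
6929 s = 1 h 55 min 29 s.
Timecode: 01:55:29:14.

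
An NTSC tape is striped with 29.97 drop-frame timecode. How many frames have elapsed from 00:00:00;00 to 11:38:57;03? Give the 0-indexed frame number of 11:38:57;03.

Complete 10-minute blocks: 69, each 17982 frames → 1240758.
Remaining 8 whole minutes in the current block: 1800 + 7 × 1798 = 14386 frames.
Within the current minute: 57 × 30 + 3 − 2 = 1711 (labels ;00/;01 skipped at this minute). Total = 1240758 + 14386 + 1711 = 1256855.

1256855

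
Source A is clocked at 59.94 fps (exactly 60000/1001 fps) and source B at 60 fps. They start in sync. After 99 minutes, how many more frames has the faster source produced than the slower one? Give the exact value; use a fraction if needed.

99 min = 5940 s.
A emits 60000/1001 × 5940 = 32400000/91 frames; B emits 60 × 5940 = 356400.
Difference = 32400/91 frames (≈ 356.0440); B is ahead of A.

32400/91 frames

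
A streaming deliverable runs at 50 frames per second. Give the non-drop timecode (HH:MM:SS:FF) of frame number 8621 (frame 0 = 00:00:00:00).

8621 ÷ 50 = 172 full seconds, remainder 21 frames.
172 s = 0 h 2 min 52 s.
Timecode: 00:02:52:21.

00:02:52:21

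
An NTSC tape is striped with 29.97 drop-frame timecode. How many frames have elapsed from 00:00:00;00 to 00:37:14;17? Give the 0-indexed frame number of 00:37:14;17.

Complete 10-minute blocks: 3, each 17982 frames → 53946.
Remaining 7 whole minutes in the current block: 1800 + 6 × 1798 = 12588 frames.
Within the current minute: 14 × 30 + 17 − 2 = 435 (labels ;00/;01 skipped at this minute). Total = 53946 + 12588 + 435 = 66969.

66969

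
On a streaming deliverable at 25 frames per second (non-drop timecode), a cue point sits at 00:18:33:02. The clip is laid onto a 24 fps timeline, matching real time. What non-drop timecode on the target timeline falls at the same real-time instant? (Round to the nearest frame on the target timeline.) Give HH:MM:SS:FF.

Source frame index: (0×3600 + 18×60 + 33) × 25 + 2 = 27827.
Real time: 27827 / (25) = 27827/25 s.
Target frame: (27827/25) × (24) = 667848/25 ≈ 26713.920 → 26714.
At 24 labels/s: frame 26714 → 00:18:33:02.

00:18:33:02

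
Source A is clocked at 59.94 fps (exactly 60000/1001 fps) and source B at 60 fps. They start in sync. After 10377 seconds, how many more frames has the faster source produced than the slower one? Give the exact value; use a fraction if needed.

A emits 60000/1001 × 10377 = 622620000/1001 frames; B emits 60 × 10377 = 622620.
Difference = 622620/1001 frames (≈ 621.9980); B is ahead of A.

622620/1001 frames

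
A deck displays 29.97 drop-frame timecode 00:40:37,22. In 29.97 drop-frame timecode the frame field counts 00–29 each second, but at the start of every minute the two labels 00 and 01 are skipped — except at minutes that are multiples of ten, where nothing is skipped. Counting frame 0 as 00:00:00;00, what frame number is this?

As if non-drop at 30 labels/s: (0 × 3600 + 40 × 60 + 37) × 30 + 22 = 73132.
Minute boundaries passed: 40; those not divisible by 10: 40 − 4 = 36; dropped labels = 2 × 36 = 72.
Actual frame index = 73132 − 72 = 73060.

73060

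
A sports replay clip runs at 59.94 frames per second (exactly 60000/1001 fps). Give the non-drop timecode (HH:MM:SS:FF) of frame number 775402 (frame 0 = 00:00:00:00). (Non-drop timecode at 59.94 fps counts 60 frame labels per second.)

775402 ÷ 60 = 12923 full seconds, remainder 22 frames.
12923 s = 3 h 35 min 23 s.
Timecode: 03:35:23:22.

03:35:23:22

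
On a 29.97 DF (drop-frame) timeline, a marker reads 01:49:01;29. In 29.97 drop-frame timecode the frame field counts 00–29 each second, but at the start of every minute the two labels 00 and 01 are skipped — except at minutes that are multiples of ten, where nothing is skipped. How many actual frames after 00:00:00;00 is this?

As if non-drop at 30 labels/s: (1 × 3600 + 49 × 60 + 1) × 30 + 29 = 196259.
Minute boundaries passed: 109; those not divisible by 10: 109 − 10 = 99; dropped labels = 2 × 99 = 198.
Actual frame index = 196259 − 198 = 196061.

196061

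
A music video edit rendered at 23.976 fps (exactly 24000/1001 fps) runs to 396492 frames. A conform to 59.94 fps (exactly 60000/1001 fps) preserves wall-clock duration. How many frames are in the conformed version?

Target frames = source frames × (target rate / source rate) = 396492 × (60000/1001)/(24000/1001) = 396492 × 5/2 = 991230.

991230 frames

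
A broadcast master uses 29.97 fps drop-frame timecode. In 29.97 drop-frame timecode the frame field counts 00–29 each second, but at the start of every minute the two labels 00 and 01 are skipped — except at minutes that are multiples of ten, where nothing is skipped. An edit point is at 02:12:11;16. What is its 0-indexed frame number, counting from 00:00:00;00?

237708

Complete 10-minute blocks: 13, each 17982 frames → 233766.
Remaining 2 whole minutes in the current block: 1800 + 1 × 1798 = 3598 frames.
Within the current minute: 11 × 30 + 16 − 2 = 344 (labels ;00/;01 skipped at this minute). Total = 233766 + 3598 + 344 = 237708.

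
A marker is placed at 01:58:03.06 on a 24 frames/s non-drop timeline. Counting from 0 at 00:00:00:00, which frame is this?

Total seconds to the label: (1 × 3600 + 58 × 60 + 3) = 7083.
Frame index = 7083 × 24 + 6 = 169998.

frame 169998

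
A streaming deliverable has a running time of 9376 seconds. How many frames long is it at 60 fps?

562560 frames

Frames = 9376 × 60 = 562560.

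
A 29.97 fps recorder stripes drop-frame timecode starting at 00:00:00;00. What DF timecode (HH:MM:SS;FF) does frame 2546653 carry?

23:36:13;13

Ten DF minutes hold 17982 frames, so frame 2546653 lies in block 141 (frames 2535462–2553443) with 11191 frames into that block.
The block's first minute is 1800 frames and the rest 1798 each; 11191 frames reaches minute 6, so 141 × 18 + 6 × 2 = 2550 labels have been skipped so far.
Adding those back, label number 2546653 + 2550 = 2549203 at 30 labels/s is 84973 s + 13 f = 23 h 36 min 13 s frame 13, i.e. 23:36:13;13.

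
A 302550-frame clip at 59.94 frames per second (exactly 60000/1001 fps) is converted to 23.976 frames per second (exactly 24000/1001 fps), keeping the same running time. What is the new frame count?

121020 frames

Target frames = source frames × (target rate / source rate) = 302550 × (24000/1001)/(60000/1001) = 302550 × 2/5 = 121020.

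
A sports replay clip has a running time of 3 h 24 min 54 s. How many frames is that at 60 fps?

737640 frames

3 h 24 min 54 s = 12294 s.
Frames = 12294 × 60 = 737640.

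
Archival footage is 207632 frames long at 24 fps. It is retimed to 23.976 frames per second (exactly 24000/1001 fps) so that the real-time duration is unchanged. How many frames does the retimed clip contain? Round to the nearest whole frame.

Frames at target rate = 207632 × (24000/1001) / (24) = 207632000/1001 ≈ 207424.575.
Nearest whole frame: 207425.

207425 frames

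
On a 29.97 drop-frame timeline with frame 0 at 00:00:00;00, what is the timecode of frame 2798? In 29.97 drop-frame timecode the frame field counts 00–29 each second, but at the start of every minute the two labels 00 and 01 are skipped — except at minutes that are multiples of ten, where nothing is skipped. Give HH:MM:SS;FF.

00:01:33;10

Each 10-minute DF block holds 10 × 60 × 30 − 9 × 2 = 17982 frames. 2798 ÷ 17982 → 0 full blocks, remainder 2798.
Within the partial block the first minute is 1800 frames and each further minute 1798, so 1 further minute boundary passed. Total skipped labels = 18 × 0 + 2 × 1 = 2.
Non-drop label index = 2798 + 2 = 2800; at 30 labels/s that is 00:01:33:10, i.e. DF 00:01:33;10.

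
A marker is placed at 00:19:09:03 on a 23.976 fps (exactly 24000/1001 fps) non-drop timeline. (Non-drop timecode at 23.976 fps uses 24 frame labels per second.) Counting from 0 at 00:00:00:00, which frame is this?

27579

Total seconds to the label: (0 × 3600 + 19 × 60 + 9) = 1149.
Frame index = 1149 × 24 + 3 = 27579.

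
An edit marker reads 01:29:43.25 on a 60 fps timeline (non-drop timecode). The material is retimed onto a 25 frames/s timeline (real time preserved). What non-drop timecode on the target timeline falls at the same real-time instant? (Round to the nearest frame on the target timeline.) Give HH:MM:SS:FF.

01:29:43:10

Source frame index: (1×3600 + 29×60 + 43) × 60 + 25 = 323005.
Real time: 323005 / (60) = 64601/12 s.
Target frame: (64601/12) × (25) = 1615025/12 ≈ 134585.417 → 134585.
At 25 labels/s: frame 134585 → 01:29:43:10.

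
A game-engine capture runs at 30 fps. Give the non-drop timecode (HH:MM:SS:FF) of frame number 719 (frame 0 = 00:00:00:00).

719 ÷ 30 = 23 full seconds, remainder 29 frames.
23 s = 0 h 0 min 23 s.
Timecode: 00:00:23:29.

00:00:23:29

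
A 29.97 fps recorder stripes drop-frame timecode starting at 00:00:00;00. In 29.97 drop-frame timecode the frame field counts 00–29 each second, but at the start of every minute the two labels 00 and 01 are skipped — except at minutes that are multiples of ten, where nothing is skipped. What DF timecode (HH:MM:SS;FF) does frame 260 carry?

00:00:08;20

Each 10-minute DF block holds 10 × 60 × 30 − 9 × 2 = 17982 frames. 260 ÷ 17982 → 0 full blocks, remainder 260.
Within the partial block the first minute is 1800 frames and each further minute 1798, so 0 further minute boundaries passed. Total skipped labels = 18 × 0 + 2 × 0 = 0.
Non-drop label index = 260 + 0 = 260; at 30 labels/s that is 00:00:08:20, i.e. DF 00:00:08;20.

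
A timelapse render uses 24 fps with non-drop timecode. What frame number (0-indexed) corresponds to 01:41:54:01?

Total seconds to the label: (1 × 3600 + 41 × 60 + 54) = 6114.
Frame index = 6114 × 24 + 1 = 146737.

146737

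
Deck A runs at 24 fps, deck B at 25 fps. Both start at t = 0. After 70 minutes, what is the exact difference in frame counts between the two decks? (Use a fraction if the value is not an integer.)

4200 frames

70 min = 4200 s.
A emits 24 × 4200 = 100800 frames; B emits 25 × 4200 = 105000.
Difference = 4200 frames; B is ahead of A.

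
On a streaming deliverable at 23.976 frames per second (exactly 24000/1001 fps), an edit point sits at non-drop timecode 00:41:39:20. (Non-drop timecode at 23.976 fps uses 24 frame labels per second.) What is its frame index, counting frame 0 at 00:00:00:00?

Total seconds to the label: (0 × 3600 + 41 × 60 + 39) = 2499.
Frame index = 2499 × 24 + 20 = 59996.

frame 59996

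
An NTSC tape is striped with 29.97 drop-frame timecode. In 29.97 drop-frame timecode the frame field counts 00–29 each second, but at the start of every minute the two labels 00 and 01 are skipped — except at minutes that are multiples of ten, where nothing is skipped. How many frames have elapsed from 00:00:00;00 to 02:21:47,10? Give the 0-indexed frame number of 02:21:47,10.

254966

As if non-drop at 30 labels/s: (2 × 3600 + 21 × 60 + 47) × 30 + 10 = 255220.
Minute boundaries passed: 141; those not divisible by 10: 141 − 14 = 127; dropped labels = 2 × 127 = 254.
Actual frame index = 255220 − 254 = 254966.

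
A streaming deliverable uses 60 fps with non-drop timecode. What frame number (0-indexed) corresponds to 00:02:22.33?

frame 8553

Total seconds to the label: (0 × 3600 + 2 × 60 + 22) = 142.
Frame index = 142 × 60 + 33 = 8553.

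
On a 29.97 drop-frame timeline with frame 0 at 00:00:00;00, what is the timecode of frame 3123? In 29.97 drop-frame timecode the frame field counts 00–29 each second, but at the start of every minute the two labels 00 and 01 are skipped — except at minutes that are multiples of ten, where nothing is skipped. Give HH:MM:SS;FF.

00:01:44;05

Ten DF minutes hold 17982 frames, so frame 3123 lies in block 0 (frames 0–17981) with 3123 frames into that block.
The block's first minute is 1800 frames and the rest 1798 each; 3123 frames reaches minute 1, so 0 × 18 + 1 × 2 = 2 labels have been skipped so far.
Adding those back, label number 3123 + 2 = 3125 at 30 labels/s is 104 s + 5 f = 0 h 1 min 44 s frame 5, i.e. 00:01:44;05.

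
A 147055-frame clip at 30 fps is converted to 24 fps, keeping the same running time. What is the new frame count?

Target frames = source frames × (target rate / source rate) = 147055 × (24)/(30) = 147055 × 4/5 = 117644.

117644 frames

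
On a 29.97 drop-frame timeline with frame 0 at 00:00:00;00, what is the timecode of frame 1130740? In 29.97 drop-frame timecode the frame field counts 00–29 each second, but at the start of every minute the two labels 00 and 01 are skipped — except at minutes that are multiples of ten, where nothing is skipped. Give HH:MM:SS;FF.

Ten DF minutes hold 17982 frames, so frame 1130740 lies in block 62 (frames 1114884–1132865) with 15856 frames into that block.
The block's first minute is 1800 frames and the rest 1798 each; 15856 frames reaches minute 8, so 62 × 18 + 8 × 2 = 1132 labels have been skipped so far.
Adding those back, label number 1130740 + 1132 = 1131872 at 30 labels/s is 37729 s + 2 f = 10 h 28 min 49 s frame 2, i.e. 10:28:49;02.

10:28:49;02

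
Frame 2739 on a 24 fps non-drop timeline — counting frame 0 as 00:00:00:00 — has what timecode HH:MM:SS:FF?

2739 ÷ 24 = 114 full seconds, remainder 3 frames.
114 s = 0 h 1 min 54 s.
Timecode: 00:01:54:03.

00:01:54:03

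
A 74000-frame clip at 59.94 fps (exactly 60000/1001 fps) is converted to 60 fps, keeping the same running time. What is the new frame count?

74074 frames

Target frames = source frames × (target rate / source rate) = 74000 × (60)/(60000/1001) = 74000 × 1001/1000 = 74074.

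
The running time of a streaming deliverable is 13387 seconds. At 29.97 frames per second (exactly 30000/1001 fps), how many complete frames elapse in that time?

401208 frames

Frames = 13387 × 30000/1001 = 36510000/91 ≈ 401208.7912.
Complete frames: 401208.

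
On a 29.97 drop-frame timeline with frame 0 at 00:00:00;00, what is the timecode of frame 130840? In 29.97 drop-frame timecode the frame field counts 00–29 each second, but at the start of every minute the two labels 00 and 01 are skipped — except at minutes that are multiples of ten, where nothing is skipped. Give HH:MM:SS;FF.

01:12:45;20

Ten DF minutes hold 17982 frames, so frame 130840 lies in block 7 (frames 125874–143855) with 4966 frames into that block.
The block's first minute is 1800 frames and the rest 1798 each; 4966 frames reaches minute 2, so 7 × 18 + 2 × 2 = 130 labels have been skipped so far.
Adding those back, label number 130840 + 130 = 130970 at 30 labels/s is 4365 s + 20 f = 1 h 12 min 45 s frame 20, i.e. 01:12:45;20.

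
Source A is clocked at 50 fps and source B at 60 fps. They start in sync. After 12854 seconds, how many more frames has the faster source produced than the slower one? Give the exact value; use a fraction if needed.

A emits 50 × 12854 = 642700 frames; B emits 60 × 12854 = 771240.
Difference = 128540 frames; B is ahead of A.

128540 frames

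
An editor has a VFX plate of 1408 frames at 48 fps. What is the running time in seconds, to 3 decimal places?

29.333 seconds

Running time = 1408 × 1/48 = 88/3 s ≈ 29.333 s.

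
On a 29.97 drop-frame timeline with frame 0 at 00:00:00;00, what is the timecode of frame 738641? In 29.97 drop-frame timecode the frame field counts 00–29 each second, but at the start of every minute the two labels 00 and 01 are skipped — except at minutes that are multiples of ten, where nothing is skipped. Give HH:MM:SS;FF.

06:50:45;29

Ten DF minutes hold 17982 frames, so frame 738641 lies in block 41 (frames 737262–755243) with 1379 frames into that block.
The block's first minute is 1800 frames and the rest 1798 each; 1379 frames reaches minute 0, so 41 × 18 + 0 × 2 = 738 labels have been skipped so far.
Adding those back, label number 738641 + 738 = 739379 at 30 labels/s is 24645 s + 29 f = 6 h 50 min 45 s frame 29, i.e. 06:50:45;29.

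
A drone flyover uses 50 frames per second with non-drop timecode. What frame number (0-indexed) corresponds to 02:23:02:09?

429109

Total seconds to the label: (2 × 3600 + 23 × 60 + 2) = 8582.
Frame index = 8582 × 50 + 9 = 429109.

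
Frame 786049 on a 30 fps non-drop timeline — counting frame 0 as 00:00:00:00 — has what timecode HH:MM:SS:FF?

07:16:41:19

786049 ÷ 30 = 26201 full seconds, remainder 19 frames.
26201 s = 7 h 16 min 41 s.
Timecode: 07:16:41:19.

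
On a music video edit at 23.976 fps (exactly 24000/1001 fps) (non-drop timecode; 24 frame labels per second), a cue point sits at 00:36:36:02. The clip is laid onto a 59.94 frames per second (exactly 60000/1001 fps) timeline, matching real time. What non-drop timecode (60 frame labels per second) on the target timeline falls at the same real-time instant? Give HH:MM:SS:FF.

00:36:36:05

Source frame index: (0×3600 + 36×60 + 36) × 24 + 2 = 52706.
Real time: 52706 / (24000/1001) = 26379353/12000 s.
Target frame: (26379353/12000) × (60000/1001) = 131765.
At 60 labels/s: frame 131765 → 00:36:36:05.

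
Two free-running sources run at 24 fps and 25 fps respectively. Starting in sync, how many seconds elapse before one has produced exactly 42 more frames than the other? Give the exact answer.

The gap grows by |25 − 24| = 1 frame per second.
Time for a 42-frame gap: 42 ÷ (1) = 42 s.

42 seconds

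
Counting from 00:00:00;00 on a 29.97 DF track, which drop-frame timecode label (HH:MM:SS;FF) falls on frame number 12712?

00:07:04;06

Each 10-minute DF block holds 10 × 60 × 30 − 9 × 2 = 17982 frames. 12712 ÷ 17982 → 0 full blocks, remainder 12712.
Within the partial block the first minute is 1800 frames and each further minute 1798, so 7 further minute boundaries passed. Total skipped labels = 18 × 0 + 2 × 7 = 14.
Non-drop label index = 12712 + 14 = 12726; at 30 labels/s that is 00:07:04:06, i.e. DF 00:07:04;06.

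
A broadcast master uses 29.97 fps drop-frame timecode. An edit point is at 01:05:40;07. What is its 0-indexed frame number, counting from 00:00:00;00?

118089

Complete 10-minute blocks: 6, each 17982 frames → 107892.
Remaining 5 whole minutes in the current block: 1800 + 4 × 1798 = 8992 frames.
Within the current minute: 40 × 30 + 7 − 2 = 1205 (labels ;00/;01 skipped at this minute). Total = 107892 + 8992 + 1205 = 118089.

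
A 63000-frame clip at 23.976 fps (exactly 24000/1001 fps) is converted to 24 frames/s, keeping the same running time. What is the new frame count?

Target frames = source frames × (target rate / source rate) = 63000 × (24)/(24000/1001) = 63000 × 1001/1000 = 63063.

63063 frames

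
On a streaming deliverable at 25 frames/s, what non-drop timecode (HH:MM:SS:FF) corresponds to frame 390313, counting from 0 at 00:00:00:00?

04:20:12:13

390313 ÷ 25 = 15612 full seconds, remainder 13 frames.
15612 s = 4 h 20 min 12 s.
Timecode: 04:20:12:13.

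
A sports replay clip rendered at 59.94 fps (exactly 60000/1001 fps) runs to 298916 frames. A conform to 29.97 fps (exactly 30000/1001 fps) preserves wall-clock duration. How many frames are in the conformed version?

Target frames = source frames × (target rate / source rate) = 298916 × (30000/1001)/(60000/1001) = 298916 × 1/2 = 149458.

149458 frames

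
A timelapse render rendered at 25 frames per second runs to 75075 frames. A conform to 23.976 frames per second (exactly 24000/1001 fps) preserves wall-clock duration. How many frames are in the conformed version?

72000 frames

Target frames = source frames × (target rate / source rate) = 75075 × (24000/1001)/(25) = 75075 × 960/1001 = 72000.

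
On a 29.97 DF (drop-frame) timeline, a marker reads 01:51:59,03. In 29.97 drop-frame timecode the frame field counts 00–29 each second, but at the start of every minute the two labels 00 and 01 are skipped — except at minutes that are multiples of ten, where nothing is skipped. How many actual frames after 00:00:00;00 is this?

201373

As if non-drop at 30 labels/s: (1 × 3600 + 51 × 60 + 59) × 30 + 3 = 201573.
Minute boundaries passed: 111; those not divisible by 10: 111 − 11 = 100; dropped labels = 2 × 100 = 200.
Actual frame index = 201573 − 200 = 201373.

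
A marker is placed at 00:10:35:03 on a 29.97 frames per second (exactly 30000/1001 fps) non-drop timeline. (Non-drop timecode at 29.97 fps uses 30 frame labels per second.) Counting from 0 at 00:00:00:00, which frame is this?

Total seconds to the label: (0 × 3600 + 10 × 60 + 35) = 635.
Frame index = 635 × 30 + 3 = 19053.

19053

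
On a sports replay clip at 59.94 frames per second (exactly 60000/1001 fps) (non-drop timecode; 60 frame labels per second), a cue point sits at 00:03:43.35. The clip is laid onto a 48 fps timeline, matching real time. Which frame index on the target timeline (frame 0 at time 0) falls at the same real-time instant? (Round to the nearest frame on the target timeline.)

Source frame index: (0×3600 + 3×60 + 43) × 60 + 35 = 13415.
Real time: 13415 / (60000/1001) = 2685683/12000 s.
Target frame: (2685683/12000) × (48) = 2685683/250 ≈ 10742.732 → 10743.

frame 10743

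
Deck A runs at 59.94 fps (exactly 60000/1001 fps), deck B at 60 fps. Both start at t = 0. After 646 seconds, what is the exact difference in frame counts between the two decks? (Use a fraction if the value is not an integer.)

A emits 60000/1001 × 646 = 38760000/1001 frames; B emits 60 × 646 = 38760.
Difference = 38760/1001 frames (≈ 38.7213); B is ahead of A.

38760/1001 frames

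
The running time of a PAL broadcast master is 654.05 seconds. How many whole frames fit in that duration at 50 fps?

Frames = 654.05 × 50 = 65405/2 ≈ 32702.5000.
Complete frames: 32702.

32702 frames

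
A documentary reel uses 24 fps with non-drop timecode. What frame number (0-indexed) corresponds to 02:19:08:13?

frame 200365

Total seconds to the label: (2 × 3600 + 19 × 60 + 8) = 8348.
Frame index = 8348 × 24 + 13 = 200365.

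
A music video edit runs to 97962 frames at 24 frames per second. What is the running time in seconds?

4081.75 seconds

Running time = 97962 / (24) = 4081.75 s.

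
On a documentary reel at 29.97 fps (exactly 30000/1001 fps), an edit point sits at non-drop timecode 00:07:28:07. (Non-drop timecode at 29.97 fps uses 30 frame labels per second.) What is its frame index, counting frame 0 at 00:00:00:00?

Total seconds to the label: (0 × 3600 + 7 × 60 + 28) = 448.
Frame index = 448 × 30 + 7 = 13447.

13447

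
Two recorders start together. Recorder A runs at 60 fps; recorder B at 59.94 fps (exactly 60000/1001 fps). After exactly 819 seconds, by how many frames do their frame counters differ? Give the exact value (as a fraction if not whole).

A emits 60 × 819 = 49140 frames; B emits 60000/1001 × 819 = 540000/11.
Difference = 540/11 frames (≈ 49.0909); B is behind A.

540/11 frames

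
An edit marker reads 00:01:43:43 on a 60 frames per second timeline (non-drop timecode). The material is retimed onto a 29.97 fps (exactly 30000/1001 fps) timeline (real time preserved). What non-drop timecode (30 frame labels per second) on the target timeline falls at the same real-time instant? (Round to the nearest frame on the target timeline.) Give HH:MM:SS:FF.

00:01:43:18

Source frame index: (0×3600 + 1×60 + 43) × 60 + 43 = 6223.
Real time: 6223 / (60) = 6223/60 s.
Target frame: (6223/60) × (30000/1001) = 444500/143 ≈ 3108.392 → 3108.
At 30 labels/s: frame 3108 → 00:01:43:18.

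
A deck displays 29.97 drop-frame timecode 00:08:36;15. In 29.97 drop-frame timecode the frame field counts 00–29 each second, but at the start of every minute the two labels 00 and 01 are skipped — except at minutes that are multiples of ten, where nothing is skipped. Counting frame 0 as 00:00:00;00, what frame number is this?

Complete 10-minute blocks: 0, each 17982 frames → 0.
Remaining 8 whole minutes in the current block: 1800 + 7 × 1798 = 14386 frames.
Within the current minute: 36 × 30 + 15 − 2 = 1093 (labels ;00/;01 skipped at this minute). Total = 0 + 14386 + 1093 = 15479.

15479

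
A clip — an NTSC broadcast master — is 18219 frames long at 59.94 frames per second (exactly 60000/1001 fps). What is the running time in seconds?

Running time = 18219 / (60000/1001) = 303.95365 s.

303.95365 seconds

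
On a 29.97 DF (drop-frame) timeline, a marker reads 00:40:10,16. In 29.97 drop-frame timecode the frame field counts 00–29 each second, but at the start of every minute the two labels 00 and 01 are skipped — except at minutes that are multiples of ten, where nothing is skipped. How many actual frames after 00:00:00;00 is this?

As if non-drop at 30 labels/s: (0 × 3600 + 40 × 60 + 10) × 30 + 16 = 72316.
Minute boundaries passed: 40; those not divisible by 10: 40 − 4 = 36; dropped labels = 2 × 36 = 72.
Actual frame index = 72316 − 72 = 72244.

72244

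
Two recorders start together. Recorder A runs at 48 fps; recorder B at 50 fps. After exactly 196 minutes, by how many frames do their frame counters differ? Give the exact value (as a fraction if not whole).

23520 frames

196 min = 11760 s.
A emits 48 × 11760 = 564480 frames; B emits 50 × 11760 = 588000.
Difference = 23520 frames; B is ahead of A.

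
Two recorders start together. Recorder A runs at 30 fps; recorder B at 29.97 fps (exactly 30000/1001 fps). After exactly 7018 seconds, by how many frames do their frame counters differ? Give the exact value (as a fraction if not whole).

19140/91 frames

A emits 30 × 7018 = 210540 frames; B emits 30000/1001 × 7018 = 19140000/91.
Difference = 19140/91 frames (≈ 210.3297); B is behind A.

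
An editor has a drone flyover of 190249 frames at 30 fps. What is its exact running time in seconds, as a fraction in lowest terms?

190249/30 seconds

Running time = 190249 ÷ (30) = 190249 × 1/30 = 190249/30 s.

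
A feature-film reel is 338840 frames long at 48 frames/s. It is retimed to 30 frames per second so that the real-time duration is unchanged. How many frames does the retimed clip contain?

Target frames = source frames × (target rate / source rate) = 338840 × (30)/(48) = 338840 × 5/8 = 211775.

211775 frames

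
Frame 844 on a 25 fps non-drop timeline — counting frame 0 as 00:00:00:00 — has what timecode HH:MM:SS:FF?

844 ÷ 25 = 33 full seconds, remainder 19 frames.
33 s = 0 h 0 min 33 s.
Timecode: 00:00:33:19.

00:00:33:19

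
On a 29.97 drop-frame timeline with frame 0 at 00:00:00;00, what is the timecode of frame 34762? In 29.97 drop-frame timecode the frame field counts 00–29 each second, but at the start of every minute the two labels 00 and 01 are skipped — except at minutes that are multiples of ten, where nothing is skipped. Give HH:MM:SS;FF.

Each 10-minute DF block holds 10 × 60 × 30 − 9 × 2 = 17982 frames. 34762 ÷ 17982 → 1 full block, remainder 16780.
Within the partial block the first minute is 1800 frames and each further minute 1798, so 9 further minute boundaries passed. Total skipped labels = 18 × 1 + 2 × 9 = 36.
Non-drop label index = 34762 + 36 = 34798; at 30 labels/s that is 00:19:19:28, i.e. DF 00:19:19;28.

00:19:19;28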